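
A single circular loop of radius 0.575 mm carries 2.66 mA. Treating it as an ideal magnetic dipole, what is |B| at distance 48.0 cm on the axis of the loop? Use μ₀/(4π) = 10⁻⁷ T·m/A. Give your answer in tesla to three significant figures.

Magnetic moment m = IA = Iπa² = (0.00266)·π·(5.75×10⁻⁴)² = 2.763×10⁻⁹ A·m².
On axis B = (μ₀/4π)·2m/r³.
B = 2·(10⁻⁷)·(2.763×10⁻⁹) / (0.480)³ = 4.997×10⁻¹⁵ T.

B ≈ 5.00×10⁻¹⁵ T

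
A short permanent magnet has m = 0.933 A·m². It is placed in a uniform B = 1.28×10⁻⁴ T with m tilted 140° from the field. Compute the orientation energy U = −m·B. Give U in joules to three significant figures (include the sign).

U ≈ 9.15×10⁻⁵ J

U = −m·B = −mB cosθ.
U = −(0.933)(1.28×10⁻⁴)·cos140° = 9.148×10⁻⁵ J.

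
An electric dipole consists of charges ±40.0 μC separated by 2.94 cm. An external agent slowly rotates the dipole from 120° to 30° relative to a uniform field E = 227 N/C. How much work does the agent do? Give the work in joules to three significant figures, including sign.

Dipole moment p = qd = (4.00×10⁻⁵ C)(0.0294 m) = 1.176×10⁻⁶ C·m.
W_ext = ΔU = U(θ₂) − U(θ₁) = −pE cosθ₂ − (−pE cosθ₁) = pE(cosθ₁ − cosθ₂).
W = (1.176×10⁻⁶)(227)·(cos120° − cos30°) = (2.670×10⁻⁴)·(-1.3660) = -3.647×10⁻⁴ J.

W ≈ -3.65×10⁻⁴ J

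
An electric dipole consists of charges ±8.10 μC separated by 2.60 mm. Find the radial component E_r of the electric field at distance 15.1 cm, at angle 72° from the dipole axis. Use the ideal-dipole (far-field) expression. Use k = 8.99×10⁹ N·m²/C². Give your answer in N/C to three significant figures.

E_r ≈ 3.40×10⁴ N/C

Dipole moment p = qd = (8.10×10⁻⁶ C)(0.00260 m) = 2.106×10⁻⁸ C·m.
For a dipole, E_r = (2kp cosθ)/r³.
kp/r³ = (8.99×10⁹)(2.106×10⁻⁸)/(0.151)³ = 5.499×10⁴ N/C.
E_r = 2·5.499×10⁴·cos72° = 3.399×10⁴ N/C.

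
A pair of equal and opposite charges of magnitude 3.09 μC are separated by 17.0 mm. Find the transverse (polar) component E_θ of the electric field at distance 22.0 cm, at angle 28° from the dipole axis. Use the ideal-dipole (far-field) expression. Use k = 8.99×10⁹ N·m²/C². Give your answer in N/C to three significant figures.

Dipole moment p = qd = (3.09×10⁻⁶ C)(0.0170 m) = 5.253×10⁻⁸ C·m.
For a dipole, E_θ = (kp sinθ)/r³.
kp/r³ = (8.99×10⁹)(5.253×10⁻⁸)/(0.220)³ = 4.435×10⁴ N/C.
E_θ = 4.435×10⁴·sin28° = 2.082×10⁴ N/C.

E_θ ≈ 2.08×10⁴ N/C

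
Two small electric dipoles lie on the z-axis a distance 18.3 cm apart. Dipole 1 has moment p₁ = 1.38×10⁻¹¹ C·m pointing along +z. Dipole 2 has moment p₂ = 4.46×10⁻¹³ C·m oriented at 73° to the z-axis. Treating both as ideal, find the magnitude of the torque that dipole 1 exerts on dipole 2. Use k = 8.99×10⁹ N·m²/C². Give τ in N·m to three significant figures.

The second dipole sits on the axis of the first, so the field there is axial: E₁ = 2kp₁/r³ along +z.
E₁ = 2(8.99×10⁹)(1.38×10⁻¹¹)/(0.183)³ = 40.49 N/C.
Torque on the second dipole: τ = p₂ E₁ sinθ.
τ = (4.46×10⁻¹³)(40.49)·sin73° = 1.727×10⁻¹¹ N·m.

τ ≈ 1.73×10⁻¹¹ N·m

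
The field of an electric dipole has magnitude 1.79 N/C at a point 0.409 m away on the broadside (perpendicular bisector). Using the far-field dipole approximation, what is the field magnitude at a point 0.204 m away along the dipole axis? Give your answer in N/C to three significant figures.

E ≈ 28.9 N/C

Dipole fields scale as 1/r³ in the far field.
The axial field is twice the equatorial field at the same r, so the geometry factor is 2/1.
E₂ = E₁ · (2/1) · (r₁/r₂)³ = 1.79 · 2 · (0.409/0.204)³.
(r₁/r₂)³ = (2.005)³ = 8.059.
E₂ ≈ 28.85 N/C.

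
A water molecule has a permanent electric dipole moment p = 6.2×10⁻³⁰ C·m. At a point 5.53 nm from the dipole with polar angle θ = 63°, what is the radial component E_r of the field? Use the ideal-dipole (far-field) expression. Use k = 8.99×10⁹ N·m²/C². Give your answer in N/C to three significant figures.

For a dipole, E_r = (2kp cosθ)/r³.
kp/r³ = (8.99×10⁹)(6.20×10⁻³⁰)/(5.53×10⁻⁹)³ = 3.296×10⁵ N/C.
E_r = 2·3.296×10⁵·cos63° = 2.993×10⁵ N/C.

E_r ≈ 2.99×10⁵ N/C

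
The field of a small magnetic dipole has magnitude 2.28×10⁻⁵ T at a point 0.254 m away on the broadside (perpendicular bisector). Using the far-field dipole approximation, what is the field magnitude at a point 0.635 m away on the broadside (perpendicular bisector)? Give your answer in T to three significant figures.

Dipole fields scale as 1/r³ in the far field; the geometry is the same at both points.
B₂ = B₁ · (r₁/r₂)³ = 2.28×10⁻⁵ · (0.254/0.635)³.
(r₁/r₂)³ = (0.4)³ = 0.064.
B₂ ≈ 1.459×10⁻⁶ T.

B ≈ 1.46×10⁻⁶ T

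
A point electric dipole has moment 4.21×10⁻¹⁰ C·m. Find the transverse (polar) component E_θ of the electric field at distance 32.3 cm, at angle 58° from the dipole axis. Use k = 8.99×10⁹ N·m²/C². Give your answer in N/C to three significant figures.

For a dipole, E_θ = (kp sinθ)/r³.
kp/r³ = (8.99×10⁹)(4.21×10⁻¹⁰)/(0.323)³ = 112.3 N/C.
E_θ = 112.3·sin58° = 95.25 N/C.

E_θ ≈ 95.2 N/C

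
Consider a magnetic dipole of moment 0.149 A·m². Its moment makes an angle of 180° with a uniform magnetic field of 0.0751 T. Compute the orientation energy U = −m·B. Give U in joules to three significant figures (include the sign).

U ≈ 0.0112 J

U = −m·B = −mB cosθ.
U = −(0.149)(0.0751)·cos180° = 0.01119 J.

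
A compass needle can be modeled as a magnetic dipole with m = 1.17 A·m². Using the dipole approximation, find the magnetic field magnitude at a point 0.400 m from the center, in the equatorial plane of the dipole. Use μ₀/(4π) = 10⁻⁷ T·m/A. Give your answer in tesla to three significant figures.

In the equatorial plane B = (μ₀/4π)·m/r³ (half the axial value).
B = (10⁻⁷)·(1.17) / (0.400)³ = 1.828×10⁻⁶ T.

B ≈ 1.83×10⁻⁶ T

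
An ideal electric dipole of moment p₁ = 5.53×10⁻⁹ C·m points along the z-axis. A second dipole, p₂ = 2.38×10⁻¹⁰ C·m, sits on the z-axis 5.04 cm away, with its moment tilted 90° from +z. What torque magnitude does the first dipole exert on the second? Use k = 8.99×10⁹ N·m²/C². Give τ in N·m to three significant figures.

The second dipole sits on the axis of the first, so the field there is axial: E₁ = 2kp₁/r³ along +z.
E₁ = 2(8.99×10⁹)(5.53×10⁻⁹)/(0.0504)³ = 7.766×10⁵ N/C.
Torque on the second dipole: τ = p₂ E₁ sinθ.
τ = (2.38×10⁻¹⁰)(7.766×10⁵)·sin90° = 1.848×10⁻⁴ N·m.

τ ≈ 1.85×10⁻⁴ N·m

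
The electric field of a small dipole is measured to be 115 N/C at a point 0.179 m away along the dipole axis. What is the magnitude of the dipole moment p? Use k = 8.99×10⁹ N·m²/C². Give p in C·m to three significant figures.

On axis E = 2kp/r³, so p = Er³/(2k).
p = (115)·(0.179)³ / (2·8.99×10⁹) = 3.668×10⁻¹¹ C·m.

p ≈ 3.67×10⁻¹¹ C·m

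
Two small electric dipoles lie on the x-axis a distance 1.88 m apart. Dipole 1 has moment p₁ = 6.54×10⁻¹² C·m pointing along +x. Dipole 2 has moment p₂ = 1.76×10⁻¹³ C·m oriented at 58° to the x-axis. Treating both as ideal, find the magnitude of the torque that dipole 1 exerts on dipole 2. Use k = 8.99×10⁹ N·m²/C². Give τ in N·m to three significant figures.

τ ≈ 2.64×10⁻¹⁵ N·m

The second dipole sits on the axis of the first, so the field there is axial: E₁ = 2kp₁/r³ along +x.
E₁ = 2(8.99×10⁹)(6.54×10⁻¹²)/(1.88)³ = 0.01770 N/C.
Torque on the second dipole: τ = p₂ E₁ sinθ.
τ = (1.76×10⁻¹³)(0.01770)·sin58° = 2.641×10⁻¹⁵ N·m.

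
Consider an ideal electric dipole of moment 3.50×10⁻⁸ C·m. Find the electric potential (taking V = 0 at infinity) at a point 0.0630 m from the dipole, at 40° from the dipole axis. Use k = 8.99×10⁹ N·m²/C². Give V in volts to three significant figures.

V ≈ 6.07×10⁴ V

The dipole potential is V = kp cosθ / r².
V = (8.99×10⁹)(3.50×10⁻⁸)·cos40° / (0.0630)² = 6.073×10⁴ V.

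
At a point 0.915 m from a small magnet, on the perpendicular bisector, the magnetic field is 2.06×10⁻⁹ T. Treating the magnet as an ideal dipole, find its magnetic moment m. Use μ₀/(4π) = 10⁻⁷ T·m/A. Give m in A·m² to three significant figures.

In the equatorial plane B = (μ₀/4π)·m/r³, so m = Br³·4π/(μ₀).
m = (2.06×10⁻⁹)·(0.915)³ / (10⁻⁷) = 0.01578 A·m².

m ≈ 0.0158 A·m²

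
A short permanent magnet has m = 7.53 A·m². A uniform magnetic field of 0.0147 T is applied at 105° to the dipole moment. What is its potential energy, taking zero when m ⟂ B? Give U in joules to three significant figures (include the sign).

U ≈ 0.0286 J

U = −m·B = −mB cosθ.
U = −(7.53)(0.0147)·cos105° = 0.02865 J.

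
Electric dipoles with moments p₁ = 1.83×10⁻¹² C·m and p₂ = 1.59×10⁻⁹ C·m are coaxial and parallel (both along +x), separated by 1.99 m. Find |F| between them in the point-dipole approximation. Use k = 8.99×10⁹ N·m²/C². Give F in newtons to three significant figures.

F ≈ 1.00×10⁻¹¹ N

On-axis field of dipole 1 at distance r: E = 2kp₁/r³. Force on dipole 2 is F = p₂·dE/dr (gradient along axis).
dE/dr = −6kp₁/r⁴, so |F| = 6kp₁p₂/r⁴ (attractive for aligned moments).
F = 6(8.99×10⁹)(1.83×10⁻¹²)(1.59×10⁻⁹)/(1.99)⁴ = 1.001×10⁻¹¹ N.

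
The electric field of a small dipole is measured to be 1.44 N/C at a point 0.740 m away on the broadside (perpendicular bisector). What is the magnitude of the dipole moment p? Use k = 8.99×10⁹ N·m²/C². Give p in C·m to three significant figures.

p ≈ 6.49×10⁻¹¹ C·m

In the equatorial plane E = kp/r³, so p = Er³/(k).
p = (1.44)·(0.740)³ / (8.99×10⁹) = 6.491×10⁻¹¹ C·m.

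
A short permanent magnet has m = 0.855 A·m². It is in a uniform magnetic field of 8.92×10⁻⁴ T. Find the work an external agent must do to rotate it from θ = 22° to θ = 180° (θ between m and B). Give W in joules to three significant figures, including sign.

W ≈ 0.00147 J

W_ext = ΔU = −mB cosθ₂ + mB cosθ₁ = mB(cosθ₁ − cosθ₂).
W = (0.855)(8.92×10⁻⁴)·(cos22° − cos180°) = (7.627×10⁻⁴)·(+1.9272) = 0.001470 J.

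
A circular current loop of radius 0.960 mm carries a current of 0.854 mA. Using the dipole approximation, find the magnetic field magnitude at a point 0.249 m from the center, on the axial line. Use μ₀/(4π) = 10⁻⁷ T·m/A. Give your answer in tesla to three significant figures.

Magnetic moment m = IA = Iπa² = (8.54×10⁻⁴)·π·(9.60×10⁻⁴)² = 2.473×10⁻⁹ A·m².
On axis B = (μ₀/4π)·2m/r³.
B = 2·(10⁻⁷)·(2.473×10⁻⁹) / (0.249)³ = 3.204×10⁻¹⁴ T.

B ≈ 3.20×10⁻¹⁴ T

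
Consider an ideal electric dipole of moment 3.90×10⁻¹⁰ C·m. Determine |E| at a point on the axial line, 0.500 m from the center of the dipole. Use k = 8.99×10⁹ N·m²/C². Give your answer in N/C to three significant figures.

On the dipole axis E = 2kp/r³.
E = 2·(8.99×10⁹)(3.90×10⁻¹⁰) / (0.500)³ = 56.10 N/C.

E ≈ 56.1 N/C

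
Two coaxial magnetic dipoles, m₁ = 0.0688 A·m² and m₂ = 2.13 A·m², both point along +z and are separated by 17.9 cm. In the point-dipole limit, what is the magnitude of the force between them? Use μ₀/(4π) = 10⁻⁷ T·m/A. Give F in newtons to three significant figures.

On-axis B of dipole 1: B = (μ₀/4π)·2m₁/r³. Force on dipole 2: F = m₂·dB/dr.
dB/dr = −(μ₀/4π)·6m₁/r⁴, so |F| = (μ₀/4π)·6m₁m₂/r⁴.
F = 6(10⁻⁷)(0.0688)(2.13)/(0.179)⁴ = 8.565×10⁻⁵ N.

F ≈ 8.56×10⁻⁵ N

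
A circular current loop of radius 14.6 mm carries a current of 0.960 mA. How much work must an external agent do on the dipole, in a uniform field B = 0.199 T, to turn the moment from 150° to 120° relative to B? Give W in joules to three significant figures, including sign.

W ≈ -4.68×10⁻⁸ J

Magnetic moment m = IA = Iπa² = (9.60×10⁻⁴)·π·(0.0146)² = 6.429×10⁻⁷ A·m².
W_ext = ΔU = −mB cosθ₂ + mB cosθ₁ = mB(cosθ₁ − cosθ₂).
W = (6.429×10⁻⁷)(0.199)·(cos150° − cos120°) = (1.279×10⁻⁷)·(-0.3660) = -4.683×10⁻⁸ J.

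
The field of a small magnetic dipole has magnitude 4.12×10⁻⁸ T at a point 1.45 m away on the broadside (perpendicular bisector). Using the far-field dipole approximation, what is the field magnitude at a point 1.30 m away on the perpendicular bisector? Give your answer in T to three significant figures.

B ≈ 5.72×10⁻⁸ T

Dipole fields scale as 1/r³ in the far field; the geometry is the same at both points.
B₂ = B₁ · (r₁/r₂)³ = 4.12×10⁻⁸ · (1.45/1.30)³.
(r₁/r₂)³ = (1.115)³ = 1.388.
B₂ ≈ 5.717×10⁻⁸ T.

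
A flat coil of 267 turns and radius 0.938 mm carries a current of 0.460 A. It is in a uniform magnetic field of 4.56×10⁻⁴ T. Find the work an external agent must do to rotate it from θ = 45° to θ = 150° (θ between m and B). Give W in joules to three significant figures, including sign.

W ≈ 2.44×10⁻⁷ J

m = NIA = NIπa² = 267·(0.460)·π·(9.38×10⁻⁴)² = 3.395×10⁻⁴ A·m².
W_ext = ΔU = −mB cosθ₂ + mB cosθ₁ = mB(cosθ₁ − cosθ₂).
W = (3.395×10⁻⁴)(4.56×10⁻⁴)·(cos45° − cos150°) = (1.548×10⁻⁷)·(+1.5731) = 2.435×10⁻⁷ J.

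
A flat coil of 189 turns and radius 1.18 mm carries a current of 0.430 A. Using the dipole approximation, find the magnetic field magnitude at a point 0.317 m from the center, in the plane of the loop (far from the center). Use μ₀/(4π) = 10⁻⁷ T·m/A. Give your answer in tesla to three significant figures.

B ≈ 1.12×10⁻⁹ T

m = NIA = NIπa² = 189·(0.430)·π·(0.00118)² = 3.555×10⁻⁴ A·m².
In the equatorial plane B = (μ₀/4π)·m/r³ (half the axial value).
B = (10⁻⁷)·(3.555×10⁻⁴) / (0.317)³ = 1.116×10⁻⁹ T.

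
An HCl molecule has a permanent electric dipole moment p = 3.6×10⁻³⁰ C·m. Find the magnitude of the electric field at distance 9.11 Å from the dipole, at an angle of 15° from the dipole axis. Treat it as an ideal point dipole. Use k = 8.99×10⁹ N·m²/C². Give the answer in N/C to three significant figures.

At angle θ the dipole field magnitude is E = (kp/r³)·√(1 + 3cos²θ).
kp/r³ = (8.99×10⁹)(3.60×10⁻³⁰) / (9.11×10⁻¹⁰)³ = 4.281×10⁷ N/C.
√(1 + 3cos²15°) = √(1 + 3·0.9330) = √3.7990 ≈ 1.9491.
E ≈ 4.281×10⁷ × 1.949 = 8.343×10⁷ N/C.

E ≈ 8.34×10⁷ N/C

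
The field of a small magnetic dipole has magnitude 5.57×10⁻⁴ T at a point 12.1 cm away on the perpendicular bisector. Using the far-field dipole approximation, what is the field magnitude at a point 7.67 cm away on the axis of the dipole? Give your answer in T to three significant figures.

B ≈ 0.00437 T

Dipole fields scale as 1/r³ in the far field.
The axial field is twice the equatorial field at the same r, so the geometry factor is 2/1.
B₂ = B₁ · (2/1) · (r₁/r₂)³ = 5.57×10⁻⁴ · 2 · (12.1/7.67)³.
(r₁/r₂)³ = (1.578)³ = 3.926.
B₂ ≈ 0.004374 T.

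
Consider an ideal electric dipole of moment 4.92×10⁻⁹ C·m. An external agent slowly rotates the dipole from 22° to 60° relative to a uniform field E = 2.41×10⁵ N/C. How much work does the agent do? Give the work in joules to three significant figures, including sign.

W ≈ 5.07×10⁻⁴ J

W_ext = ΔU = U(θ₂) − U(θ₁) = −pE cosθ₂ − (−pE cosθ₁) = pE(cosθ₁ − cosθ₂).
W = (4.92×10⁻⁹)(2.41×10⁵)·(cos22° − cos60°) = (0.001186)·(+0.4272) = 5.065×10⁻⁴ J.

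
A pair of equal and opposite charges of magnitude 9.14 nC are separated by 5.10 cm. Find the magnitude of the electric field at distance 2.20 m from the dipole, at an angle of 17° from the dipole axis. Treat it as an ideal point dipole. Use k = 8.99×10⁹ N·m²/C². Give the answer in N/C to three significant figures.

Dipole moment p = qd = (9.14×10⁻⁹ C)(0.0510 m) = 4.661×10⁻¹⁰ C·m.
At angle θ the dipole field magnitude is E = (kp/r³)·√(1 + 3cos²θ).
kp/r³ = (8.99×10⁹)(4.661×10⁻¹⁰) / (2.20)³ = 0.3935 N/C.
√(1 + 3cos²17°) = √(1 + 3·0.9145) = √3.7436 ≈ 1.9348.
E ≈ 0.3935 × 1.935 = 0.7614 N/C.

E ≈ 0.761 N/C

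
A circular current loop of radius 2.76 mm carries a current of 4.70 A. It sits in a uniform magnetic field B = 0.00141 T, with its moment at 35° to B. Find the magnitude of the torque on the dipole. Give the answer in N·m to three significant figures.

τ ≈ 9.10×10⁻⁸ N·m

Magnetic moment m = IA = Iπa² = (4.70)·π·(0.00276)² = 1.125×10⁻⁴ A·m².
Torque on a magnetic dipole: τ = mB sinθ.
τ = (1.125×10⁻⁴)(0.00141)·sin35° = 9.098×10⁻⁸ N·m.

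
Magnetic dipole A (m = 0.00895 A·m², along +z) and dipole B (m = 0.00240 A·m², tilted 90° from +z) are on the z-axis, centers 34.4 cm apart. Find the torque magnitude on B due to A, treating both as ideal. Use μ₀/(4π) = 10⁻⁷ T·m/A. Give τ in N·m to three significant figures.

Dipole B is on the axis of dipole A, so B₁ there is axial: B₁ = (μ₀/4π)·2m₁/r³ along +z.
B₁ = 2(10⁻⁷)(0.00895)/(0.344)³ = 4.397×10⁻⁸ T.
τ = m₂ B₁ sinθ.
τ = (0.00240)(4.397×10⁻⁸)·sin90° = 1.055×10⁻¹⁰ N·m.

τ ≈ 1.06×10⁻¹⁰ N·m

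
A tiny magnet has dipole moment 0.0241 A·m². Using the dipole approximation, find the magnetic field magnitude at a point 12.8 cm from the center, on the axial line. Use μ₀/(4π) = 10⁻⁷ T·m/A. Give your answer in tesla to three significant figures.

On axis B = (μ₀/4π)·2m/r³.
B = 2·(10⁻⁷)·(0.0241) / (0.128)³ = 2.298×10⁻⁶ T.

B ≈ 2.30×10⁻⁶ T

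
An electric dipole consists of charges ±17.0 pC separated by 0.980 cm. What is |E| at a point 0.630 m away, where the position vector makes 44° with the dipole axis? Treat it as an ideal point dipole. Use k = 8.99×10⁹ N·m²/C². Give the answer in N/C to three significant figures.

E ≈ 0.00957 N/C

Dipole moment p = qd = (1.70×10⁻¹¹ C)(0.00980 m) = 1.666×10⁻¹³ C·m.
At angle θ the dipole field magnitude is E = (kp/r³)·√(1 + 3cos²θ).
kp/r³ = (8.99×10⁹)(1.666×10⁻¹³) / (0.630)³ = 0.005990 N/C.
√(1 + 3cos²44°) = √(1 + 3·0.5174) = √2.5523 ≈ 1.5976.
E ≈ 0.005990 × 1.598 = 0.009569 N/C.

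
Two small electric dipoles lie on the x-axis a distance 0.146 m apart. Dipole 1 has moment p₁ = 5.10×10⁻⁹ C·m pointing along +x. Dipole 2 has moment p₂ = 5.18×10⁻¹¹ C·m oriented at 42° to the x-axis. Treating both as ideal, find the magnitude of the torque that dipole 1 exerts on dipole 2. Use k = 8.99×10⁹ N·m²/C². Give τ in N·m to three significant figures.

τ ≈ 1.02×10⁻⁶ N·m

The second dipole sits on the axis of the first, so the field there is axial: E₁ = 2kp₁/r³ along +x.
E₁ = 2(8.99×10⁹)(5.10×10⁻⁹)/(0.146)³ = 2.946×10⁴ N/C.
Torque on the second dipole: τ = p₂ E₁ sinθ.
τ = (5.18×10⁻¹¹)(2.946×10⁴)·sin42° = 1.021×10⁻⁶ N·m.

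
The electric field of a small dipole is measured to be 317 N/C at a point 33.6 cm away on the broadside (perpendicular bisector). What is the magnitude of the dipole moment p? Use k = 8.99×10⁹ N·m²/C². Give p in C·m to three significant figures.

In the equatorial plane E = kp/r³, so p = Er³/(k).
p = (317)·(0.336)³ / (8.99×10⁹) = 1.338×10⁻⁹ C·m.

p ≈ 1.34×10⁻⁹ C·m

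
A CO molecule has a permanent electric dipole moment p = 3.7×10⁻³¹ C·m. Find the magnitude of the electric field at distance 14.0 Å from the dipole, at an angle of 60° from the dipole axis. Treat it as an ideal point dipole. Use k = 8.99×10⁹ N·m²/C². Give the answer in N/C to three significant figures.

E ≈ 1.60×10⁶ N/C

At angle θ the dipole field magnitude is E = (kp/r³)·√(1 + 3cos²θ).
kp/r³ = (8.99×10⁹)(3.70×10⁻³¹) / (1.40×10⁻⁹)³ = 1.212×10⁶ N/C.
√(1 + 3cos²60°) = √(1 + 3·0.2500) = √1.7500 ≈ 1.3229.
E ≈ 1.212×10⁶ × 1.323 = 1.604×10⁶ N/C.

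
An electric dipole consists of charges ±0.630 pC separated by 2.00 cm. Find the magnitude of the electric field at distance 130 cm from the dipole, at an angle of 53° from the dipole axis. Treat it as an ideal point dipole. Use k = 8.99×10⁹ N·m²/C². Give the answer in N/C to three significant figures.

E ≈ 7.45×10⁻⁵ N/C

Dipole moment p = qd = (6.30×10⁻¹³ C)(0.0200 m) = 1.26×10⁻¹⁴ C·m.
At angle θ the dipole field magnitude is E = (kp/r³)·√(1 + 3cos²θ).
kp/r³ = (8.99×10⁹)(1.26×10⁻¹⁴) / (1.30)³ = 5.156×10⁻⁵ N/C.
√(1 + 3cos²53°) = √(1 + 3·0.3622) = √2.0865 ≈ 1.4445.
E ≈ 5.156×10⁻⁵ × 1.444 = 7.448×10⁻⁵ N/C.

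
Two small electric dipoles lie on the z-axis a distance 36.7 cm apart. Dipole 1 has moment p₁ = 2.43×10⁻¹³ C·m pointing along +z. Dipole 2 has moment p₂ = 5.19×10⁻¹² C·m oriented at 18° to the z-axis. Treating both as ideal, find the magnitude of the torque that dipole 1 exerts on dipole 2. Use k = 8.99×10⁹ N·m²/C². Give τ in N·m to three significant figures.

The second dipole sits on the axis of the first, so the field there is axial: E₁ = 2kp₁/r³ along +z.
E₁ = 2(8.99×10⁹)(2.43×10⁻¹³)/(0.367)³ = 0.08839 N/C.
Torque on the second dipole: τ = p₂ E₁ sinθ.
τ = (5.19×10⁻¹²)(0.08839)·sin18° = 1.418×10⁻¹³ N·m.

τ ≈ 1.42×10⁻¹³ N·m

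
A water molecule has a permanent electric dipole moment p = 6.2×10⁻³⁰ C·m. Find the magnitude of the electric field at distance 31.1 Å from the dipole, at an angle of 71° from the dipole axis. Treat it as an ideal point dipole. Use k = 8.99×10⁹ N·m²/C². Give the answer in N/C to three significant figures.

E ≈ 2.13×10⁶ N/C

At angle θ the dipole field magnitude is E = (kp/r³)·√(1 + 3cos²θ).
kp/r³ = (8.99×10⁹)(6.20×10⁻³⁰) / (3.11×10⁻⁹)³ = 1.853×10⁶ N/C.
√(1 + 3cos²71°) = √(1 + 3·0.1060) = √1.3180 ≈ 1.1480.
E ≈ 1.853×10⁶ × 1.148 = 2.127×10⁶ N/C.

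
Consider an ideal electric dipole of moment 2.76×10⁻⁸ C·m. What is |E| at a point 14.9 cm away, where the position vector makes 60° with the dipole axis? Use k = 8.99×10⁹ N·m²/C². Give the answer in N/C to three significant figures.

E ≈ 9.92×10⁴ N/C

At angle θ the dipole field magnitude is E = (kp/r³)·√(1 + 3cos²θ).
kp/r³ = (8.99×10⁹)(2.76×10⁻⁸) / (0.149)³ = 7.501×10⁴ N/C.
√(1 + 3cos²60°) = √(1 + 3·0.2500) = √1.7500 ≈ 1.3229.
E ≈ 7.501×10⁴ × 1.323 = 9.923×10⁴ N/C.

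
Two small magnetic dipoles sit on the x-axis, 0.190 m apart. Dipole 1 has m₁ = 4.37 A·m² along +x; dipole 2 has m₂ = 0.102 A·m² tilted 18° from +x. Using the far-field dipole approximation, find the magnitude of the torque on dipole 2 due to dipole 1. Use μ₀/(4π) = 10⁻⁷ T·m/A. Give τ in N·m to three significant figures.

Dipole B is on the axis of dipole A, so B₁ there is axial: B₁ = (μ₀/4π)·2m₁/r³ along +x.
B₁ = 2(10⁻⁷)(4.37)/(0.190)³ = 1.274×10⁻⁴ T.
τ = m₂ B₁ sinθ.
τ = (0.102)(1.274×10⁻⁴)·sin18° = 4.016×10⁻⁶ N·m.

τ ≈ 4.02×10⁻⁶ N·m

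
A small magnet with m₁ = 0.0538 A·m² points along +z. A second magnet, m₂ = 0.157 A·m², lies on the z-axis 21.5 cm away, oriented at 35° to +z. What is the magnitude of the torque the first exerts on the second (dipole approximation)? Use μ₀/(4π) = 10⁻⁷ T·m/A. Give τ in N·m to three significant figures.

τ ≈ 9.75×10⁻⁸ N·m

Dipole B is on the axis of dipole A, so B₁ there is axial: B₁ = (μ₀/4π)·2m₁/r³ along +z.
B₁ = 2(10⁻⁷)(0.0538)/(0.215)³ = 1.083×10⁻⁶ T.
τ = m₂ B₁ sinθ.
τ = (0.157)(1.083×10⁻⁶)·sin35° = 9.750×10⁻⁸ N·m.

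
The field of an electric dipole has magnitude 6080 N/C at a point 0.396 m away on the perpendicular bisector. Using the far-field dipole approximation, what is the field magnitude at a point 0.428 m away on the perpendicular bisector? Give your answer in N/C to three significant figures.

Dipole fields scale as 1/r³ in the far field; the geometry is the same at both points.
E₂ = E₁ · (r₁/r₂)³ = 6080 · (0.396/0.428)³.
(r₁/r₂)³ = (0.9252)³ = 0.7921.
E₂ ≈ 4816 N/C.

E ≈ 4820 N/C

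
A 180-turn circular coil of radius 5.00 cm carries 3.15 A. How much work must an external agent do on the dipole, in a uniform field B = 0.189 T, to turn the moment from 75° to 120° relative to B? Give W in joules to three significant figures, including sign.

W ≈ 0.639 J

m = NIA = NIπa² = 180·(3.15)·π·(0.0500)² = 4.453 A·m².
W_ext = ΔU = −mB cosθ₂ + mB cosθ₁ = mB(cosθ₁ − cosθ₂).
W = (4.453)(0.189)·(cos75° − cos120°) = (0.8416)·(+0.7588) = 0.6386 J.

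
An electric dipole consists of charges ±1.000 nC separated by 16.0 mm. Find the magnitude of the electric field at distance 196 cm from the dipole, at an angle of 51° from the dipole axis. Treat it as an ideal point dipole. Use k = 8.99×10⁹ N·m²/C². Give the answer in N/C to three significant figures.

E ≈ 0.0283 N/C

Dipole moment p = qd = (1.00×10⁻⁹ C)(0.0160 m) = 1.60×10⁻¹¹ C·m.
At angle θ the dipole field magnitude is E = (kp/r³)·√(1 + 3cos²θ).
kp/r³ = (8.99×10⁹)(1.60×10⁻¹¹) / (1.96)³ = 0.01910 N/C.
√(1 + 3cos²51°) = √(1 + 3·0.3960) = √2.1881 ≈ 1.4792.
E ≈ 0.01910 × 1.479 = 0.02826 N/C.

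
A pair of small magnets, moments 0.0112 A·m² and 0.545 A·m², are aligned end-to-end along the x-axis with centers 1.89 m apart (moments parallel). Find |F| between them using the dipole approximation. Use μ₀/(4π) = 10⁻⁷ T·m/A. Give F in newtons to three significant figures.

On-axis B of dipole 1: B = (μ₀/4π)·2m₁/r³. Force on dipole 2: F = m₂·dB/dr.
dB/dr = −(μ₀/4π)·6m₁/r⁴, so |F| = (μ₀/4π)·6m₁m₂/r⁴.
F = 6(10⁻⁷)(0.0112)(0.545)/(1.89)⁴ = 2.870×10⁻¹⁰ N.

F ≈ 2.87×10⁻¹⁰ N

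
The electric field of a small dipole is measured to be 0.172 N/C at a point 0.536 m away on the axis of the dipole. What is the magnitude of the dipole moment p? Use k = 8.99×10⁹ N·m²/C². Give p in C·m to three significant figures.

On axis E = 2kp/r³, so p = Er³/(2k).
p = (0.172)·(0.536)³ / (2·8.99×10⁹) = 1.473×10⁻¹² C·m.

p ≈ 1.47×10⁻¹² C·m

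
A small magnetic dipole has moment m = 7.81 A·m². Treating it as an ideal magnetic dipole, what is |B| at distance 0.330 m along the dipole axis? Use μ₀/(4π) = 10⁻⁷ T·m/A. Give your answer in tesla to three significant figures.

B ≈ 4.35×10⁻⁵ T

On axis B = (μ₀/4π)·2m/r³.
B = 2·(10⁻⁷)·(7.81) / (0.330)³ = 4.346×10⁻⁵ T.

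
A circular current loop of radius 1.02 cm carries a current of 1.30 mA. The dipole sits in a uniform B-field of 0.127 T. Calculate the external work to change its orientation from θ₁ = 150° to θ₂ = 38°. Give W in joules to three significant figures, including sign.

W ≈ -8.93×10⁻⁸ J

Magnetic moment m = IA = Iπa² = (0.00130)·π·(0.0102)² = 4.249×10⁻⁷ A·m².
W_ext = ΔU = −mB cosθ₂ + mB cosθ₁ = mB(cosθ₁ − cosθ₂).
W = (4.249×10⁻⁷)(0.127)·(cos150° − cos38°) = (5.396×10⁻⁸)·(-1.6540) = -8.926×10⁻⁸ J.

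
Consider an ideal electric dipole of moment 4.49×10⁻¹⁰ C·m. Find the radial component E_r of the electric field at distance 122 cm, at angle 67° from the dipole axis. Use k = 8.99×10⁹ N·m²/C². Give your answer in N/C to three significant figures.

E_r ≈ 1.74 N/C

For a dipole, E_r = (2kp cosθ)/r³.
kp/r³ = (8.99×10⁹)(4.49×10⁻¹⁰)/(1.22)³ = 2.223 N/C.
E_r = 2·2.223·cos67° = 1.737 N/C.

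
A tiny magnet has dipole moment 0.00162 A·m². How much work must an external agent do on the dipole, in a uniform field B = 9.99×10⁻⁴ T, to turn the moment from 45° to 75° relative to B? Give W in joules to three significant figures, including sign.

W ≈ 7.25×10⁻⁷ J

W_ext = ΔU = −mB cosθ₂ + mB cosθ₁ = mB(cosθ₁ − cosθ₂).
W = (0.00162)(9.99×10⁻⁴)·(cos45° − cos75°) = (1.618×10⁻⁶)·(+0.4483) = 7.255×10⁻⁷ J.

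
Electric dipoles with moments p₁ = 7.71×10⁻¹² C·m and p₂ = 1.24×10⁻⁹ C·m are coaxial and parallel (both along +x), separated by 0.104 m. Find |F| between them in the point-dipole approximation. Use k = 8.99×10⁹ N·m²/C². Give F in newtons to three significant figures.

F ≈ 4.41×10⁻⁶ N

On-axis field of dipole 1 at distance r: E = 2kp₁/r³. Force on dipole 2 is F = p₂·dE/dr (gradient along axis).
dE/dr = −6kp₁/r⁴, so |F| = 6kp₁p₂/r⁴ (attractive for aligned moments).
F = 6(8.99×10⁹)(7.71×10⁻¹²)(1.24×10⁻⁹)/(0.104)⁴ = 4.408×10⁻⁶ N.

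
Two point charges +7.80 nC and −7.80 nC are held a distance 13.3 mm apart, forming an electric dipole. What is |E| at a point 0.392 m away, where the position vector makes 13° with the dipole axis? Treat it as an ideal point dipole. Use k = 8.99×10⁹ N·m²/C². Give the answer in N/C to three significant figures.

Dipole moment p = qd = (7.80×10⁻⁹ C)(0.0133 m) = 1.037×10⁻¹⁰ C·m.
At angle θ the dipole field magnitude is E = (kp/r³)·√(1 + 3cos²θ).
kp/r³ = (8.99×10⁹)(1.037×10⁻¹⁰) / (0.392)³ = 15.48 N/C.
√(1 + 3cos²13°) = √(1 + 3·0.9494) = √3.8482 ≈ 1.9617.
E ≈ 15.48 × 1.962 = 30.36 N/C.

E ≈ 30.4 N/C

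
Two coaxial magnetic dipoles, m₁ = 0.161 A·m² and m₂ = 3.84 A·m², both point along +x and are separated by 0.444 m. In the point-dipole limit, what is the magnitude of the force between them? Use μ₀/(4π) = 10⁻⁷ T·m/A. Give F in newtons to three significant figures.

On-axis B of dipole 1: B = (μ₀/4π)·2m₁/r³. Force on dipole 2: F = m₂·dB/dr.
dB/dr = −(μ₀/4π)·6m₁/r⁴, so |F| = (μ₀/4π)·6m₁m₂/r⁴.
F = 6(10⁻⁷)(0.161)(3.84)/(0.444)⁴ = 9.545×10⁻⁶ N.

F ≈ 9.55×10⁻⁶ N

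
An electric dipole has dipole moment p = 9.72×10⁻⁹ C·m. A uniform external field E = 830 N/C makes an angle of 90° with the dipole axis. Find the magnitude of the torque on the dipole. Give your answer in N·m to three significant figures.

Torque on an electric dipole: τ = pE sinθ.
τ = (9.72×10⁻⁹)(830)·sin90° = 8.068×10⁻⁶ N·m.

τ ≈ 8.07×10⁻⁶ N·m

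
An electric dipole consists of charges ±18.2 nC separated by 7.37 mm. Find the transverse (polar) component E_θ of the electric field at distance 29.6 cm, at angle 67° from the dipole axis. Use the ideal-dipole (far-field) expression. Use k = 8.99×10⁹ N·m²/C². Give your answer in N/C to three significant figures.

Dipole moment p = qd = (1.82×10⁻⁸ C)(0.00737 m) = 1.341×10⁻¹⁰ C·m.
For a dipole, E_θ = (kp sinθ)/r³.
kp/r³ = (8.99×10⁹)(1.341×10⁻¹⁰)/(0.296)³ = 46.49 N/C.
E_θ = 46.49·sin67° = 42.79 N/C.

E_θ ≈ 42.8 N/C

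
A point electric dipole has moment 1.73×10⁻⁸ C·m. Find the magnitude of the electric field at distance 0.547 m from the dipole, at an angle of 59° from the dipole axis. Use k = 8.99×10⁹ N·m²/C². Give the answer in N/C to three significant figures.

At angle θ the dipole field magnitude is E = (kp/r³)·√(1 + 3cos²θ).
kp/r³ = (8.99×10⁹)(1.73×10⁻⁸) / (0.547)³ = 950.3 N/C.
√(1 + 3cos²59°) = √(1 + 3·0.2653) = √1.7958 ≈ 1.3401.
E ≈ 950.3 × 1.340 = 1273 N/C.

E ≈ 1270 N/C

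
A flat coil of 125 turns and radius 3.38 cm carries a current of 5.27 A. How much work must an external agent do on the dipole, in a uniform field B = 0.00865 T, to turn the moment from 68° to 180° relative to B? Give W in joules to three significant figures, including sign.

m = NIA = NIπa² = 125·(5.27)·π·(0.0338)² = 2.364 A·m².
W_ext = ΔU = −mB cosθ₂ + mB cosθ₁ = mB(cosθ₁ − cosθ₂).
W = (2.364)(0.00865)·(cos68° − cos180°) = (0.02045)·(+1.3746) = 0.02811 J.

W ≈ 0.0281 J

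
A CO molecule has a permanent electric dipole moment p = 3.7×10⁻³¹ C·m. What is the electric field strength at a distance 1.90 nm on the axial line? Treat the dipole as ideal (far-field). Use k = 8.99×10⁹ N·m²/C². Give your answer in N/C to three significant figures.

On the dipole axis E = 2kp/r³.
E = 2·(8.99×10⁹)(3.70×10⁻³¹) / (1.90×10⁻⁹)³ = 9.699×10⁵ N/C.

E ≈ 9.70×10⁵ N/C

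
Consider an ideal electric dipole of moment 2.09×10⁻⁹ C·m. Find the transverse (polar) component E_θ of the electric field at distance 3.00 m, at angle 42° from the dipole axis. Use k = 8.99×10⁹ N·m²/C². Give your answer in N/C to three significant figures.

For a dipole, E_θ = (kp sinθ)/r³.
kp/r³ = (8.99×10⁹)(2.09×10⁻⁹)/(3.00)³ = 0.6959 N/C.
E_θ = 0.6959·sin42° = 0.4656 N/C.

E_θ ≈ 0.466 N/C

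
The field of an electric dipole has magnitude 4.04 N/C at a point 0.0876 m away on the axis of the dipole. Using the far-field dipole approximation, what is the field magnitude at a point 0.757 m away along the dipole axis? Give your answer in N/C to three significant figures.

Dipole fields scale as 1/r³ in the far field; the geometry is the same at both points.
E₂ = E₁ · (r₁/r₂)³ = 4.04 · (0.0876/0.757)³.
(r₁/r₂)³ = (0.1157)³ = 0.00155.
E₂ ≈ 0.006260 N/C.

E ≈ 0.00626 N/C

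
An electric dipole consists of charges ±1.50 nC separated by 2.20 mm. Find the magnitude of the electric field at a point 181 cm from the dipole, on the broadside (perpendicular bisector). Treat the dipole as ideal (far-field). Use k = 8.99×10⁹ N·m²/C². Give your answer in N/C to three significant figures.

Dipole moment p = qd = (1.50×10⁻⁹ C)(0.00220 m) = 3.30×10⁻¹² C·m.
In the equatorial plane E = kp/r³.
E = (8.99×10⁹)(3.30×10⁻¹²) / (1.81)³ = 0.005003 N/C.

E ≈ 0.00500 N/C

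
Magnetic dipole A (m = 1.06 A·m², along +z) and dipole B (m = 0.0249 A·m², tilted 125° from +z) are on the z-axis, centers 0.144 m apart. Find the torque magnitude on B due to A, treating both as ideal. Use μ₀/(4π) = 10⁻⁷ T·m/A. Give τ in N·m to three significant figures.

τ ≈ 1.45×10⁻⁶ N·m

Dipole B is on the axis of dipole A, so B₁ there is axial: B₁ = (μ₀/4π)·2m₁/r³ along +z.
B₁ = 2(10⁻⁷)(1.06)/(0.144)³ = 7.100×10⁻⁵ T.
τ = m₂ B₁ sinθ.
τ = (0.0249)(7.100×10⁻⁵)·sin125° = 1.448×10⁻⁶ N·m.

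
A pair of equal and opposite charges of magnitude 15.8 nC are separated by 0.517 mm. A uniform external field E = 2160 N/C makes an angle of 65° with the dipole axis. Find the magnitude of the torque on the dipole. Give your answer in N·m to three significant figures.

Dipole moment p = qd = (1.58×10⁻⁸ C)(5.17×10⁻⁴ m) = 8.169×10⁻¹² C·m.
Torque on an electric dipole: τ = pE sinθ.
τ = (8.169×10⁻¹²)(2160)·sin65° = 1.599×10⁻⁸ N·m.

τ ≈ 1.60×10⁻⁸ N·m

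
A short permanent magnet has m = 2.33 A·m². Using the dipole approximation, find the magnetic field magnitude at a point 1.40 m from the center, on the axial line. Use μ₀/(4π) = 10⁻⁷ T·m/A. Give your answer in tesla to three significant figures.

B ≈ 1.70×10⁻⁷ T

On axis B = (μ₀/4π)·2m/r³.
B = 2·(10⁻⁷)·(2.33) / (1.40)³ = 1.698×10⁻⁷ T.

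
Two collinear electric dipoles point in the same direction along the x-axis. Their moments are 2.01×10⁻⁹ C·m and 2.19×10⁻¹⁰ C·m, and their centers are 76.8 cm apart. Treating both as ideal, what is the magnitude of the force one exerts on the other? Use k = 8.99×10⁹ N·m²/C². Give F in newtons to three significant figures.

On-axis field of dipole 1 at distance r: E = 2kp₁/r³. Force on dipole 2 is F = p₂·dE/dr (gradient along axis).
dE/dr = −6kp₁/r⁴, so |F| = 6kp₁p₂/r⁴ (attractive for aligned moments).
F = 6(8.99×10⁹)(2.01×10⁻⁹)(2.19×10⁻¹⁰)/(0.768)⁴ = 6.825×10⁻⁸ N.

F ≈ 6.83×10⁻⁸ N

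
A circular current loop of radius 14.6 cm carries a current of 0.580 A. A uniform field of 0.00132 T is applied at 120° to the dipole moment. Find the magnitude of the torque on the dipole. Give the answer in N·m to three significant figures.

τ ≈ 4.44×10⁻⁵ N·m

Magnetic moment m = IA = Iπa² = (0.580)·π·(0.146)² = 0.03884 A·m².
Torque on a magnetic dipole: τ = mB sinθ.
τ = (0.03884)(0.00132)·sin120° = 4.440×10⁻⁵ N·m.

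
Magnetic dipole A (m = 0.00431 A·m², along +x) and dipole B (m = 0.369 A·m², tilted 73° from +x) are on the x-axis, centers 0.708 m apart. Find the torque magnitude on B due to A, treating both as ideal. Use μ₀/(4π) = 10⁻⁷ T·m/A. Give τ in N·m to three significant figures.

Dipole B is on the axis of dipole A, so B₁ there is axial: B₁ = (μ₀/4π)·2m₁/r³ along +x.
B₁ = 2(10⁻⁷)(0.00431)/(0.708)³ = 2.429×10⁻⁹ T.
τ = m₂ B₁ sinθ.
τ = (0.369)(2.429×10⁻⁹)·sin73° = 8.571×10⁻¹⁰ N·m.

τ ≈ 8.57×10⁻¹⁰ N·m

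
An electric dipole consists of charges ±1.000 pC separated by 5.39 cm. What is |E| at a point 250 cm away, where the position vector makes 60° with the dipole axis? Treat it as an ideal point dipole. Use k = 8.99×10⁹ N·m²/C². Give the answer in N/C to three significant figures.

Dipole moment p = qd = (1.00×10⁻¹² C)(0.0539 m) = 5.39×10⁻¹⁴ C·m.
At angle θ the dipole field magnitude is E = (kp/r³)·√(1 + 3cos²θ).
kp/r³ = (8.99×10⁹)(5.39×10⁻¹⁴) / (2.50)³ = 3.101×10⁻⁵ N/C.
√(1 + 3cos²60°) = √(1 + 3·0.2500) = √1.7500 ≈ 1.3229.
E ≈ 3.101×10⁻⁵ × 1.323 = 4.102×10⁻⁵ N/C.

E ≈ 4.10×10⁻⁵ N/C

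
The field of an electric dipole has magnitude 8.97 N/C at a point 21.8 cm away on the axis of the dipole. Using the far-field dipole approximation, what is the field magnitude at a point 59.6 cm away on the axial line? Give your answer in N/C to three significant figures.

E ≈ 0.439 N/C

Dipole fields scale as 1/r³ in the far field; the geometry is the same at both points.
E₂ = E₁ · (r₁/r₂)³ = 8.97 · (21.8/59.6)³.
(r₁/r₂)³ = (0.3658)³ = 0.04894.
E₂ ≈ 0.4390 N/C.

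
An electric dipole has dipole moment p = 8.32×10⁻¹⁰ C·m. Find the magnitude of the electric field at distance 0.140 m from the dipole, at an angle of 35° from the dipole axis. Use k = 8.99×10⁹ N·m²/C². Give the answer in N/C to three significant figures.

E ≈ 4730 N/C

At angle θ the dipole field magnitude is E = (kp/r³)·√(1 + 3cos²θ).
kp/r³ = (8.99×10⁹)(8.32×10⁻¹⁰) / (0.140)³ = 2726 N/C.
√(1 + 3cos²35°) = √(1 + 3·0.6710) = √3.0130 ≈ 1.7358.
E ≈ 2726 × 1.736 = 4732 N/C.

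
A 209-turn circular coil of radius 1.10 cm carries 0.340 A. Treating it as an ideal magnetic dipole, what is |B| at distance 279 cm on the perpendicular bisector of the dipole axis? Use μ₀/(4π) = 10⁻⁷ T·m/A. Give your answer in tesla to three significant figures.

m = NIA = NIπa² = 209·(0.340)·π·(0.0110)² = 0.02701 A·m².
In the equatorial plane B = (μ₀/4π)·m/r³ (half the axial value).
B = (10⁻⁷)·(0.02701) / (2.79)³ = 1.244×10⁻¹⁰ T.

B ≈ 1.24×10⁻¹⁰ T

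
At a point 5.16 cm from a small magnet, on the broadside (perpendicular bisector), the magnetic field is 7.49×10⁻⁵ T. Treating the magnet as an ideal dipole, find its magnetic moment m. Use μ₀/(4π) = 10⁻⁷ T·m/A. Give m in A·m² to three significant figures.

m ≈ 0.103 A·m²

In the equatorial plane B = (μ₀/4π)·m/r³, so m = Br³·4π/(μ₀).
m = (7.49×10⁻⁵)·(0.0516)³ / (10⁻⁷) = 0.1029 A·m².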